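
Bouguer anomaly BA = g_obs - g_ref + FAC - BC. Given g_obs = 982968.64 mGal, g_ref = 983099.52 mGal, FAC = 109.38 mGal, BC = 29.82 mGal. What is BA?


BA = g_obs - g_ref + FAC - BC
= 982968.64 - 983099.52 + 109.38 - 29.82
= -51.32 mGal

-51.32


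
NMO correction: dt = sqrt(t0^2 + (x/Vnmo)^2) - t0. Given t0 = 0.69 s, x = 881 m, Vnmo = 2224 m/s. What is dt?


x/Vnmo = 881/2224 = 0.396133
(x/Vnmo)^2 = 0.156921
t0^2 = 0.4761
sqrt(0.4761 + 0.156921) = 0.795626
dt = 0.795626 - 0.69 = 0.105626

0.105626


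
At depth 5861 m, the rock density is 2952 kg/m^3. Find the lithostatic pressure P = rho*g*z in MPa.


P = rho * g * z / 1e6
= 2952 * 9.81 * 5861 / 1e6
= 169729402.32 / 1e6
= 169.7294 MPa

169.7294


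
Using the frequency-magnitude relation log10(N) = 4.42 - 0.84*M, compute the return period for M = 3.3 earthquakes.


log10(N) = 4.42 - 0.84*3.3 = 1.648
N = 10^1.648 = 44.463127
T = 1/N = 1/44.463127 = 0.0225 years

0.0225


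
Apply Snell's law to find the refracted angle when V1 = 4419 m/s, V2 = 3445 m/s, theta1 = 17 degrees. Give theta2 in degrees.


sin(theta1) = sin(17 deg) = 0.292372
sin(theta2) = V2/V1 * sin(theta1) = 3445/4419 * 0.292372 = 0.22793
theta2 = arcsin(0.22793) = 13.1752 degrees

13.1752


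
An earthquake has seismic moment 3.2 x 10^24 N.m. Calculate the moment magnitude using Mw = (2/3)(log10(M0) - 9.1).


log10(M0) = log10(3.2 x 10^24) = 24.5051
Mw = 2/3 * (24.5051 - 9.1)
= 2/3 * 15.4051
= 10.27

10.27


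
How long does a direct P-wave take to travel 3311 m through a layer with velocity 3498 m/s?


t = x / V
= 3311 / 3498
= 0.9465 s

0.9465


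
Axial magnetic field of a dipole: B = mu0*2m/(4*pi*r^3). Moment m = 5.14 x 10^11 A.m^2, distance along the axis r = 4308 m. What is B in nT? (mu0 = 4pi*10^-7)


m = 5.14 x 10^11 = 514000000000 A.m^2
2m = 1028000000000 A.m^2
r^3 = 4308^3 = 79951586112
B = (4pi*10^-7) * 1028000000000 / (4*pi * 79951586112) * 1e9
= 1291822.899156 / 1004701262289.24 * 1e9
= 1285.7781 nT

1285.7781


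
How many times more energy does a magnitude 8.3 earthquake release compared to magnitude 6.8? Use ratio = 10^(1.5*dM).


M2 - M1 = 8.3 - 6.8 = 1.5
1.5 * 1.5 = 2.25
ratio = 10^2.25 = 177.83

177.83


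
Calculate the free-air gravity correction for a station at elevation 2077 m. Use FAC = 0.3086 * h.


FAC = 0.3086 * h
= 0.3086 * 2077
= 640.9622 mGal

640.9622


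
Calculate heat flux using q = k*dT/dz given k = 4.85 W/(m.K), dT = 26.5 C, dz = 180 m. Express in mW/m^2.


q = k * dT / dz * 1000
= 4.85 * 26.5 / 180 * 1000
= 0.714028 * 1000
= 714.0278 mW/m^2

714.0278


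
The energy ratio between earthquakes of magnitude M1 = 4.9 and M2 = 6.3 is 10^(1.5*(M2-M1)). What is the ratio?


M2 - M1 = 6.3 - 4.9 = 1.4
1.5 * 1.4 = 2.1
ratio = 10^2.1 = 125.89

125.89


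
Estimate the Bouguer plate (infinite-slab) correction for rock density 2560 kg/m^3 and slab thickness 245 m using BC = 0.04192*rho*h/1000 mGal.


BC = 0.04192 * rho * h / 1000
= 0.04192 * 2560 * 245 / 1000
= 26.2922 mGal

26.2922


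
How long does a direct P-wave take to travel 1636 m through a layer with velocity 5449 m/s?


t = x / V
= 1636 / 5449
= 0.3002 s

0.3002


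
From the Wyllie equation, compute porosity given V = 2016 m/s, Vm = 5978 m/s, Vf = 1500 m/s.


1/V - 1/Vm = 1/2016 - 1/5978 = 0.00032875
1/Vf - 1/Vm = 1/1500 - 1/5978 = 0.00049939
phi = 0.00032875 / 0.00049939 = 0.6583

0.6583


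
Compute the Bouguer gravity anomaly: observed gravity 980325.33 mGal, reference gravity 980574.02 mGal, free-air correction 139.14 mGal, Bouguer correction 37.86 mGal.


BA = g_obs - g_ref + FAC - BC
= 980325.33 - 980574.02 + 139.14 - 37.86
= -147.41 mGal

-147.41


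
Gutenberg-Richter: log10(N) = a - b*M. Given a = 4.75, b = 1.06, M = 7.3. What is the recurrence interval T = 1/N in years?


log10(N) = 4.75 - 1.06*7.3 = -2.988
N = 10^-2.988 = 0.001028
T = 1/N = 1/0.001028 = 972.7472 years

972.7472


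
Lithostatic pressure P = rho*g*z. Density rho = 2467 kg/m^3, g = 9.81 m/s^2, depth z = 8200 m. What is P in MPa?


P = rho * g * z / 1e6
= 2467 * 9.81 * 8200 / 1e6
= 198450414.0 / 1e6
= 198.4504 MPa

198.4504


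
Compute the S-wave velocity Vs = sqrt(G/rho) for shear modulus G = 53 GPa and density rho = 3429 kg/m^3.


Convert G to Pa: G = 53e9 Pa
Compute G/rho = 53e9 / 3429 = 15456401.2832
Vs = sqrt(15456401.2832) = 3931.46 m/s

3931.46


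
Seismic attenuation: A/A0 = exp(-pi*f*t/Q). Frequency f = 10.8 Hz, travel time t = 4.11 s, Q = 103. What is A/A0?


pi*f*t/Q = pi*10.8*4.11/103 = 1.353874
A/A0 = exp(-1.353874) = 0.258238

0.258238


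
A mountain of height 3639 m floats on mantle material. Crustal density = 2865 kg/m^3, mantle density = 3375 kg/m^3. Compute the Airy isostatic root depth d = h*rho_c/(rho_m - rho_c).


rho_m - rho_c = 3375 - 2865 = 510
d = 3639 * 2865 / 510
= 10425735 / 510
= 20442.62 m

20442.62


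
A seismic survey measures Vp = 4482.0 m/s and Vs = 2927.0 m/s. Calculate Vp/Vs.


Vp/Vs = 4482.0 / 2927.0
= 1.5313

1.5313


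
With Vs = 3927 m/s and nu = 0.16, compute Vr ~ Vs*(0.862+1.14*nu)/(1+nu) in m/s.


Numerator factor = 0.862 + 1.14*0.16 = 1.0444
Denominator = 1 + 0.16 = 1.16
Vr = 3927 * 1.0444 / 1.16 = 3535.65 m/s

3535.65


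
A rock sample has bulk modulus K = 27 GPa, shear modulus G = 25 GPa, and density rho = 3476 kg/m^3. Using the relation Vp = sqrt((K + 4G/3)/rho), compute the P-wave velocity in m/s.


First compute the effective modulus:
K + 4G/3 = 27e9 + 4*25e9/3 = 60333333333.33 Pa
Then divide by density:
60333333333.33 / 3476 = 17357115.4584 Pa/(kg/m^3)
Take the square root:
Vp = sqrt(17357115.4584) = 4166.19 m/s

4166.19


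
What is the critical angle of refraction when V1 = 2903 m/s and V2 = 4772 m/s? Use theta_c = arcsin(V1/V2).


V1/V2 = 2903/4772 = 0.60834
theta_c = arcsin(0.60834) = 37.4696 degrees

37.4696


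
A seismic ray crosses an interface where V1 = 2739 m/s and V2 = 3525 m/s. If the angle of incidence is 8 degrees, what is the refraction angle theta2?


sin(theta1) = sin(8 deg) = 0.139173
sin(theta2) = V2/V1 * sin(theta1) = 3525/2739 * 0.139173 = 0.179111
theta2 = arcsin(0.179111) = 10.318 degrees

10.318


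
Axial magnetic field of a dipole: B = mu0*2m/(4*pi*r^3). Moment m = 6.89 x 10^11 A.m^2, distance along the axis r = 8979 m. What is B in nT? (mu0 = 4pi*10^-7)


m = 6.89 x 10^11 = 689000000000 A.m^2
2m = 1378000000000 A.m^2
r^3 = 8979^3 = 723908897739
B = (4pi*10^-7) * 1378000000000 / (4*pi * 723908897739) * 1e9
= 1731645.870659 / 9096907500020.51 * 1e9
= 190.3554 nT

190.3554


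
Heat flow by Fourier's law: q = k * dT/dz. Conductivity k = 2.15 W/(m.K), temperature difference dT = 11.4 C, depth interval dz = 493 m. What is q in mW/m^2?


q = k * dT / dz * 1000
= 2.15 * 11.4 / 493 * 1000
= 0.049716 * 1000
= 49.716 mW/m^2

49.716


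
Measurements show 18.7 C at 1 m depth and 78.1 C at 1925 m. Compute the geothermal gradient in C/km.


dT = 78.1 - 18.7 = 59.4 C
dz = 1925 - 1 = 1924 m
gradient = dT/dz * 1000 = 59.4/1924 * 1000 = 30.8732 C/km

30.8732


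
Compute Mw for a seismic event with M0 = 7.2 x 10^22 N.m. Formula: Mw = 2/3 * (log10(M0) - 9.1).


log10(M0) = log10(7.2 x 10^22) = 22.8573
Mw = 2/3 * (22.8573 - 9.1)
= 2/3 * 13.7573
= 9.17

9.17


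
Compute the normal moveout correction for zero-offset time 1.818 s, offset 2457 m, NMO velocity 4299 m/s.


x/Vnmo = 2457/4299 = 0.571528
(x/Vnmo)^2 = 0.326645
t0^2 = 3.305124
sqrt(3.305124 + 0.326645) = 1.90572
dt = 1.90572 - 1.818 = 0.08772

0.08772


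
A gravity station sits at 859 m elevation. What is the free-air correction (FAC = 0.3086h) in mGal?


FAC = 0.3086 * h
= 0.3086 * 859
= 265.0874 mGal

265.0874


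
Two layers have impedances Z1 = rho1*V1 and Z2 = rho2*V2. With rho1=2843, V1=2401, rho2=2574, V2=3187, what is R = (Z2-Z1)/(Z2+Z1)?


Z1 = 2843 * 2401 = 6826043
Z2 = 2574 * 3187 = 8203338
R = (8203338 - 6826043) / (8203338 + 6826043) = 1377295 / 15029381 = 0.0916

0.0916


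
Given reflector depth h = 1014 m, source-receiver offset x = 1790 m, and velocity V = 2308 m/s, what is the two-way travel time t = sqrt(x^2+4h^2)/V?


x^2 + 4h^2 = 1790^2 + 4*1014^2 = 3204100 + 4112784 = 7316884
sqrt(7316884) = 2704.9739
t = 2704.9739 / 2308 = 1.172 s

1.172


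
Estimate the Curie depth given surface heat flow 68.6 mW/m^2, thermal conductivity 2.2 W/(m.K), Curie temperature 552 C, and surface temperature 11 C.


T_Curie - T_surf = 552 - 11 = 541 C
Convert q to W/m^2: 68.6 mW/m^2 = 0.0686 W/m^2
d = 541 * 2.2 / 0.0686 = 17349.85 m

17349.85


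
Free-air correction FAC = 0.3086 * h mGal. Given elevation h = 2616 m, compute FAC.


FAC = 0.3086 * h
= 0.3086 * 2616
= 807.2976 mGal

807.2976


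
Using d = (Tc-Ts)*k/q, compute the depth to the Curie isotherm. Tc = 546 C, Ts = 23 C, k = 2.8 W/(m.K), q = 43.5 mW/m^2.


T_Curie - T_surf = 546 - 23 = 523 C
Convert q to W/m^2: 43.5 mW/m^2 = 0.0435 W/m^2
d = 523 * 2.8 / 0.0435 = 33664.37 m

33664.37


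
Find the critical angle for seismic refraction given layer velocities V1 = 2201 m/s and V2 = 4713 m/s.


V1/V2 = 2201/4713 = 0.467006
theta_c = arcsin(0.467006) = 27.8401 degrees

27.8401


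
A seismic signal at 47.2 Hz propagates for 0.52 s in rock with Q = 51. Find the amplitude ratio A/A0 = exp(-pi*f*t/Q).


pi*f*t/Q = pi*47.2*0.52/51 = 1.511907
A/A0 = exp(-1.511907) = 0.220489

0.220489


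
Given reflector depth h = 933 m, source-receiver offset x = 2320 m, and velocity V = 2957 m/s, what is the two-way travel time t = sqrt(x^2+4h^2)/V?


x^2 + 4h^2 = 2320^2 + 4*933^2 = 5382400 + 3481956 = 8864356
sqrt(8864356) = 2977.3068
t = 2977.3068 / 2957 = 1.0069 s

1.0069


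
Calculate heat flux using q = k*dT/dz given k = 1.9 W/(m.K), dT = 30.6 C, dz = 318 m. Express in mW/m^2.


q = k * dT / dz * 1000
= 1.9 * 30.6 / 318 * 1000
= 0.18283 * 1000
= 182.8302 mW/m^2

182.8302


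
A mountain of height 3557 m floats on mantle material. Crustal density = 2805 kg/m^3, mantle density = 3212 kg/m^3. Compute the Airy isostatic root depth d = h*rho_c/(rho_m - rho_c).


rho_m - rho_c = 3212 - 2805 = 407
d = 3557 * 2805 / 407
= 9977385 / 407
= 24514.46 m

24514.46


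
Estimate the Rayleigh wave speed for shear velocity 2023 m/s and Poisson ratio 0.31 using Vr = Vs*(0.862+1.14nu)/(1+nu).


Numerator factor = 0.862 + 1.14*0.31 = 1.2154
Denominator = 1 + 0.31 = 1.31
Vr = 2023 * 1.2154 / 1.31 = 1876.91 m/s

1876.91


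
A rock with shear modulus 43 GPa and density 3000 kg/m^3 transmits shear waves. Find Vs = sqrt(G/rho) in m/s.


Convert G to Pa: G = 43e9 Pa
Compute G/rho = 43e9 / 3000 = 14333333.3333
Vs = sqrt(14333333.3333) = 3785.94 m/s

3785.94


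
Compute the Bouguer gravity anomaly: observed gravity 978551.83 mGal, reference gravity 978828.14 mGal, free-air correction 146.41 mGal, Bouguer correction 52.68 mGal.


BA = g_obs - g_ref + FAC - BC
= 978551.83 - 978828.14 + 146.41 - 52.68
= -182.58 mGal

-182.58


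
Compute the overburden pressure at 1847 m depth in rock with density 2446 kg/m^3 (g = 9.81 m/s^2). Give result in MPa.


P = rho * g * z / 1e6
= 2446 * 9.81 * 1847 / 1e6
= 44319245.22 / 1e6
= 44.3192 MPa

44.3192


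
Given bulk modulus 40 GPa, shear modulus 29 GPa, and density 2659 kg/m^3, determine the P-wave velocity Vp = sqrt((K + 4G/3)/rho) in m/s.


First compute the effective modulus:
K + 4G/3 = 40e9 + 4*29e9/3 = 78666666666.67 Pa
Then divide by density:
78666666666.67 / 2659 = 29585057.039 Pa/(kg/m^3)
Take the square root:
Vp = sqrt(29585057.039) = 5439.21 m/s

5439.21


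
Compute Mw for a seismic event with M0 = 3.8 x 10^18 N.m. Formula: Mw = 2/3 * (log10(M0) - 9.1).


log10(M0) = log10(3.8 x 10^18) = 18.5798
Mw = 2/3 * (18.5798 - 9.1)
= 2/3 * 9.4798
= 6.32

6.32


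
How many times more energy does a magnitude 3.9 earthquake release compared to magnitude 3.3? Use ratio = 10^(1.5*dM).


M2 - M1 = 3.9 - 3.3 = 0.6
1.5 * 0.6 = 0.9
ratio = 10^0.9 = 7.94

7.94


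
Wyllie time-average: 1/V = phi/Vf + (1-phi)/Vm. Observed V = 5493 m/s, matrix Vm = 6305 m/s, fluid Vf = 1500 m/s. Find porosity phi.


1/V - 1/Vm = 1/5493 - 1/6305 = 2.345e-05
1/Vf - 1/Vm = 1/1500 - 1/6305 = 0.00050806
phi = 2.345e-05 / 0.00050806 = 0.0461

0.0461


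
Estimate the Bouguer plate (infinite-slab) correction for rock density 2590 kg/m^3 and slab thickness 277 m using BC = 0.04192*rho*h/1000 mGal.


BC = 0.04192 * rho * h / 1000
= 0.04192 * 2590 * 277 / 1000
= 30.0747 mGal

30.0747


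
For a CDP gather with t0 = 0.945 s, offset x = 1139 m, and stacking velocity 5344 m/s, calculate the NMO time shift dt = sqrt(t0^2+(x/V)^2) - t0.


x/Vnmo = 1139/5344 = 0.213136
(x/Vnmo)^2 = 0.045427
t0^2 = 0.893025
sqrt(0.893025 + 0.045427) = 0.968737
dt = 0.968737 - 0.945 = 0.023737

0.023737


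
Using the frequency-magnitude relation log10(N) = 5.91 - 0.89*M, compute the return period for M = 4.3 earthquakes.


log10(N) = 5.91 - 0.89*4.3 = 2.083
N = 10^2.083 = 121.059813
T = 1/N = 1/121.059813 = 0.0083 years

0.0083


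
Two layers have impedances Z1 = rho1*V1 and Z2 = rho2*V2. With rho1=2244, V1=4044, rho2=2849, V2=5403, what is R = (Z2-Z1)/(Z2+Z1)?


Z1 = 2244 * 4044 = 9074736
Z2 = 2849 * 5403 = 15393147
R = (15393147 - 9074736) / (15393147 + 9074736) = 6318411 / 24467883 = 0.2582

0.2582


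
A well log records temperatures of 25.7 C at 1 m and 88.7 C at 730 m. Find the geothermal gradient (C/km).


dT = 88.7 - 25.7 = 63.0 C
dz = 730 - 1 = 729 m
gradient = dT/dz * 1000 = 63.0/729 * 1000 = 86.4198 C/km

86.4198


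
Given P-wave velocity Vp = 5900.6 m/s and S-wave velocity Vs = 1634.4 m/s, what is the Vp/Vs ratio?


Vp/Vs = 5900.6 / 1634.4
= 3.6103

3.6103


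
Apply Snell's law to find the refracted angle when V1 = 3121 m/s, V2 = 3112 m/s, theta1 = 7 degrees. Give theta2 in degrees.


sin(theta1) = sin(7 deg) = 0.121869
sin(theta2) = V2/V1 * sin(theta1) = 3112/3121 * 0.121869 = 0.121518
theta2 = arcsin(0.121518) = 6.9797 degrees

6.9797


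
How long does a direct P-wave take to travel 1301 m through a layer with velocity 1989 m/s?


t = x / V
= 1301 / 1989
= 0.6541 s

0.6541


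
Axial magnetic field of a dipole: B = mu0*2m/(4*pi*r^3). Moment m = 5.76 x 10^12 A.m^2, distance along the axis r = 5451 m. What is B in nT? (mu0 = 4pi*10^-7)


m = 5.76 x 10^12 = 5760000000000 A.m^2
2m = 11520000000000 A.m^2
r^3 = 5451^3 = 161967748851
B = (4pi*10^-7) * 11520000000000 / (4*pi * 161967748851) * 1e9
= 14476458.947742 / 2035346759635.11 * 1e9
= 7112.5271 nT

7112.5271


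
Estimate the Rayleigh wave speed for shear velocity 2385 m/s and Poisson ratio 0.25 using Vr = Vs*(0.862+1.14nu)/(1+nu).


Numerator factor = 0.862 + 1.14*0.25 = 1.147
Denominator = 1 + 0.25 = 1.25
Vr = 2385 * 1.147 / 1.25 = 2188.48 m/s

2188.48


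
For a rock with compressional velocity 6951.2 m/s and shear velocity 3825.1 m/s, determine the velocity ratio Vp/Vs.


Vp/Vs = 6951.2 / 3825.1
= 1.8173

1.8173


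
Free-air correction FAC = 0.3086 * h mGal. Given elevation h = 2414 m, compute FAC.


FAC = 0.3086 * h
= 0.3086 * 2414
= 744.9604 mGal

744.9604


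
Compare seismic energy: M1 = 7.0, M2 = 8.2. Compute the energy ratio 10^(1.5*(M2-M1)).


M2 - M1 = 8.2 - 7.0 = 1.2
1.5 * 1.2 = 1.8
ratio = 10^1.8 = 63.1

63.1


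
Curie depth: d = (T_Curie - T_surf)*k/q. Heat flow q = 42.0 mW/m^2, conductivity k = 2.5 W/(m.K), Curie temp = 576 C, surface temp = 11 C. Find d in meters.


T_Curie - T_surf = 576 - 11 = 565 C
Convert q to W/m^2: 42.0 mW/m^2 = 0.042 W/m^2
d = 565 * 2.5 / 0.042 = 33630.95 m

33630.95


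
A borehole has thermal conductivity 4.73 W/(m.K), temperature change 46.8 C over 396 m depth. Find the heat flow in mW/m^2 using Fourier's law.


q = k * dT / dz * 1000
= 4.73 * 46.8 / 396 * 1000
= 0.559 * 1000
= 559.0 mW/m^2

559.0


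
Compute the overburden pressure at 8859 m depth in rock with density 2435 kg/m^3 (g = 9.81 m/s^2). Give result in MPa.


P = rho * g * z / 1e6
= 2435 * 9.81 * 8859 / 1e6
= 211618033.65 / 1e6
= 211.618 MPa

211.618


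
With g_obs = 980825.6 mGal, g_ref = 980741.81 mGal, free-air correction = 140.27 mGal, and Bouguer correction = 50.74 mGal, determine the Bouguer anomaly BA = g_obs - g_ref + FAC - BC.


BA = g_obs - g_ref + FAC - BC
= 980825.6 - 980741.81 + 140.27 - 50.74
= 173.32 mGal

173.32


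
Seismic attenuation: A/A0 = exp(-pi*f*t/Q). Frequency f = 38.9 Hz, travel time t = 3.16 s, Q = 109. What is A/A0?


pi*f*t/Q = pi*38.9*3.16/109 = 3.542909
A/A0 = exp(-3.542909) = 0.028929

0.028929


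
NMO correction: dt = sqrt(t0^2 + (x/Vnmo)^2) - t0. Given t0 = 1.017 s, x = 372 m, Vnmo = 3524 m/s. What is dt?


x/Vnmo = 372/3524 = 0.105562
(x/Vnmo)^2 = 0.011143
t0^2 = 1.034289
sqrt(1.034289 + 0.011143) = 1.022464
dt = 1.022464 - 1.017 = 0.005464

0.005464


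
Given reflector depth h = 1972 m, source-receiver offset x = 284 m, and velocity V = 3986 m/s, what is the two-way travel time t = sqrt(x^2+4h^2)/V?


x^2 + 4h^2 = 284^2 + 4*1972^2 = 80656 + 15555136 = 15635792
sqrt(15635792) = 3954.2119
t = 3954.2119 / 3986 = 0.992 s

0.992


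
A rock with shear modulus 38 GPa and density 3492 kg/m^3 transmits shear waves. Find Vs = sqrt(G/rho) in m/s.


Convert G to Pa: G = 38e9 Pa
Compute G/rho = 38e9 / 3492 = 10882016.0367
Vs = sqrt(10882016.0367) = 3298.79 m/s

3298.79


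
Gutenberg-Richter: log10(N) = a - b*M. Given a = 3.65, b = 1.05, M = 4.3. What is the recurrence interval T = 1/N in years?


log10(N) = 3.65 - 1.05*4.3 = -0.865
N = 10^-0.865 = 0.136458
T = 1/N = 1/0.136458 = 7.3282 years

7.3282


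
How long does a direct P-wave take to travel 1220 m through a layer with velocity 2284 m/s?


t = x / V
= 1220 / 2284
= 0.5342 s

0.5342


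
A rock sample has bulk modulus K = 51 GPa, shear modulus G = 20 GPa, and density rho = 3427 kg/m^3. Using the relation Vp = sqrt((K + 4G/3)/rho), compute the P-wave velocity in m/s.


First compute the effective modulus:
K + 4G/3 = 51e9 + 4*20e9/3 = 77666666666.67 Pa
Then divide by density:
77666666666.67 / 3427 = 22663165.0618 Pa/(kg/m^3)
Take the square root:
Vp = sqrt(22663165.0618) = 4760.58 m/s

4760.58


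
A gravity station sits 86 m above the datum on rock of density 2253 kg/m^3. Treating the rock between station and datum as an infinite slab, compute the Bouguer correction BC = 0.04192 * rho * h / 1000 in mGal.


BC = 0.04192 * rho * h / 1000
= 0.04192 * 2253 * 86 / 1000
= 8.1223 mGal

8.1223


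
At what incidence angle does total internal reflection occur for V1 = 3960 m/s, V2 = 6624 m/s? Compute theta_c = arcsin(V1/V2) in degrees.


V1/V2 = 3960/6624 = 0.597826
theta_c = arcsin(0.597826) = 36.7144 degrees

36.7144


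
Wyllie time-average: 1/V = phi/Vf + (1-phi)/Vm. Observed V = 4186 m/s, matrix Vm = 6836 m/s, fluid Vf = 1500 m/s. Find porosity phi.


1/V - 1/Vm = 1/4186 - 1/6836 = 9.261e-05
1/Vf - 1/Vm = 1/1500 - 1/6836 = 0.00052038
phi = 9.261e-05 / 0.00052038 = 0.178

0.178


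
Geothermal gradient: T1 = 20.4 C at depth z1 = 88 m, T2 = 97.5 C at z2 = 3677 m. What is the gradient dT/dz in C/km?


dT = 97.5 - 20.4 = 77.1 C
dz = 3677 - 88 = 3589 m
gradient = dT/dz * 1000 = 77.1/3589 * 1000 = 21.4823 C/km

21.4823


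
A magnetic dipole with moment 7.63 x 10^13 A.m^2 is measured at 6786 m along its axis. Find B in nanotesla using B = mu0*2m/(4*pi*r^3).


m = 7.63 x 10^13 = 76300000000000 A.m^2
2m = 152600000000000 A.m^2
r^3 = 6786^3 = 312493915656
B = (4pi*10^-7) * 152600000000000 / (4*pi * 312493915656) * 1e9
= 191762815.575121 / 3926914358865.59 * 1e9
= 48832.9508 nT

48832.9508


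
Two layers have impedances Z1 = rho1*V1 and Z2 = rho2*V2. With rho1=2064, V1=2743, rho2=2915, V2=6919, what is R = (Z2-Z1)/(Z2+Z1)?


Z1 = 2064 * 2743 = 5661552
Z2 = 2915 * 6919 = 20168885
R = (20168885 - 5661552) / (20168885 + 5661552) = 14507333 / 25830437 = 0.5616

0.5616


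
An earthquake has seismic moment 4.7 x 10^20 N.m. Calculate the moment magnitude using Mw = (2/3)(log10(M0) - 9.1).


log10(M0) = log10(4.7 x 10^20) = 20.6721
Mw = 2/3 * (20.6721 - 9.1)
= 2/3 * 11.5721
= 7.71

7.71


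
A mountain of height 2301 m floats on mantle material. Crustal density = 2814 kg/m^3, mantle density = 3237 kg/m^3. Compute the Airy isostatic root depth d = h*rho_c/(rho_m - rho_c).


rho_m - rho_c = 3237 - 2814 = 423
d = 2301 * 2814 / 423
= 6475014 / 423
= 15307.36 m

15307.36


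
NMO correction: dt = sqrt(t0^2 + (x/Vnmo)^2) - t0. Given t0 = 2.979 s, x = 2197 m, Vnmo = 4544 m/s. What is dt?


x/Vnmo = 2197/4544 = 0.483495
(x/Vnmo)^2 = 0.233767
t0^2 = 8.874441
sqrt(8.874441 + 0.233767) = 3.017981
dt = 3.017981 - 2.979 = 0.038981

0.038981


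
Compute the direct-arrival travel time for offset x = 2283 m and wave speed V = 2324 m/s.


t = x / V
= 2283 / 2324
= 0.9824 s

0.9824


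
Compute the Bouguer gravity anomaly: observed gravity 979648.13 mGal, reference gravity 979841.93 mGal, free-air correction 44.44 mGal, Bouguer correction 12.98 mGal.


BA = g_obs - g_ref + FAC - BC
= 979648.13 - 979841.93 + 44.44 - 12.98
= -162.34 mGal

-162.34


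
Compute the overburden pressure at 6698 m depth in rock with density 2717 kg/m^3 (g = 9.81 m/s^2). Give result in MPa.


P = rho * g * z / 1e6
= 2717 * 9.81 * 6698 / 1e6
= 178526951.46 / 1e6
= 178.527 MPa

178.527


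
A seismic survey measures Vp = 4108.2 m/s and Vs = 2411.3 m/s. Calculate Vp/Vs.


Vp/Vs = 4108.2 / 2411.3
= 1.7037

1.7037


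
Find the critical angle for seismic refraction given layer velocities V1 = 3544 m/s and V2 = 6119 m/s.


V1/V2 = 3544/6119 = 0.57918
theta_c = arcsin(0.57918) = 35.3929 degrees

35.3929


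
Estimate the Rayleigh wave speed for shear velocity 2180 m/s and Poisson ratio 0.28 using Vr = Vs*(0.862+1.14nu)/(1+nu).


Numerator factor = 0.862 + 1.14*0.28 = 1.1812
Denominator = 1 + 0.28 = 1.28
Vr = 2180 * 1.1812 / 1.28 = 2011.73 m/s

2011.73


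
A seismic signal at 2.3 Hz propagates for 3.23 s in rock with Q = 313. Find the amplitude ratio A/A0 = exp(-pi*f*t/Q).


pi*f*t/Q = pi*2.3*3.23/313 = 0.074565
A/A0 = exp(-0.074565) = 0.928147

0.928147


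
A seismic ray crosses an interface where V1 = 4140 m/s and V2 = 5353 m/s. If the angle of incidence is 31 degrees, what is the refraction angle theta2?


sin(theta1) = sin(31 deg) = 0.515038
sin(theta2) = V2/V1 * sin(theta1) = 5353/4140 * 0.515038 = 0.665942
theta2 = arcsin(0.665942) = 41.7546 degrees

41.7546


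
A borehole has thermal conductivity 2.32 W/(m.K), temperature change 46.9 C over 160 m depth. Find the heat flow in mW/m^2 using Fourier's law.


q = k * dT / dz * 1000
= 2.32 * 46.9 / 160 * 1000
= 0.68005 * 1000
= 680.05 mW/m^2

680.05


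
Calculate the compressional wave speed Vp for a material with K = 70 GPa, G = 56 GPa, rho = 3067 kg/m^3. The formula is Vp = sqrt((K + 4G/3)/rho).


First compute the effective modulus:
K + 4G/3 = 70e9 + 4*56e9/3 = 144666666666.67 Pa
Then divide by density:
144666666666.67 / 3067 = 47168786.0015 Pa/(kg/m^3)
Take the square root:
Vp = sqrt(47168786.0015) = 6867.95 m/s

6867.95


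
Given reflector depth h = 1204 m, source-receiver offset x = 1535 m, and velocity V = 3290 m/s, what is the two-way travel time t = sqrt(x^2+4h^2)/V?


x^2 + 4h^2 = 1535^2 + 4*1204^2 = 2356225 + 5798464 = 8154689
sqrt(8154689) = 2855.6416
t = 2855.6416 / 3290 = 0.868 s

0.868


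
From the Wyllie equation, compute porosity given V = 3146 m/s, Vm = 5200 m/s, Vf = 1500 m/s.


1/V - 1/Vm = 1/3146 - 1/5200 = 0.00012556
1/Vf - 1/Vm = 1/1500 - 1/5200 = 0.00047436
phi = 0.00012556 / 0.00047436 = 0.2647

0.2647


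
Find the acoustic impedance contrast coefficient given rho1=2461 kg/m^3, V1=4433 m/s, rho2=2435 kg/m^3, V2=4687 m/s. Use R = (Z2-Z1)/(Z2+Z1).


Z1 = 2461 * 4433 = 10909613
Z2 = 2435 * 4687 = 11412845
R = (11412845 - 10909613) / (11412845 + 10909613) = 503232 / 22322458 = 0.0225

0.0225


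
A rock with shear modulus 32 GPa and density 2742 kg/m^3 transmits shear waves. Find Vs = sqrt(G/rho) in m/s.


Convert G to Pa: G = 32e9 Pa
Compute G/rho = 32e9 / 2742 = 11670313.6397
Vs = sqrt(11670313.6397) = 3416.18 m/s

3416.18


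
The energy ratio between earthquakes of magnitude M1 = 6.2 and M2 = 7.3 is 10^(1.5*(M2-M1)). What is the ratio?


M2 - M1 = 7.3 - 6.2 = 1.1
1.5 * 1.1 = 1.65
ratio = 10^1.65 = 44.67

44.67


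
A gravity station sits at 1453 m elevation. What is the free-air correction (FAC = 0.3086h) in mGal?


FAC = 0.3086 * h
= 0.3086 * 1453
= 448.3958 mGal

448.3958


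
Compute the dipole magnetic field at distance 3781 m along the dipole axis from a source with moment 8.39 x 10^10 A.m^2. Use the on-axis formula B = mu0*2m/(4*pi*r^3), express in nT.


m = 8.39 x 10^10 = 83900000000 A.m^2
2m = 167800000000 A.m^2
r^3 = 3781^3 = 54053028541
B = (4pi*10^-7) * 167800000000 / (4*pi * 54053028541) * 1e9
= 210863.698909 / 679250389474.74 * 1e9
= 310.4359 nT

310.4359


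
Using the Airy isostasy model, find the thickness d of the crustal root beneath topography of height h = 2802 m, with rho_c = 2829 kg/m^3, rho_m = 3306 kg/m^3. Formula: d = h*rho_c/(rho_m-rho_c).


rho_m - rho_c = 3306 - 2829 = 477
d = 2802 * 2829 / 477
= 7926858 / 477
= 16618.15 m

16618.15


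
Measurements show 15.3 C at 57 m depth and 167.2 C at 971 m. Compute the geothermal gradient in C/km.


dT = 167.2 - 15.3 = 151.9 C
dz = 971 - 57 = 914 m
gradient = dT/dz * 1000 = 151.9/914 * 1000 = 166.1926 C/km

166.1926


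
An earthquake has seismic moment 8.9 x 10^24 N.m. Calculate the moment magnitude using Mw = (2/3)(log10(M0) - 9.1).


log10(M0) = log10(8.9 x 10^24) = 24.9494
Mw = 2/3 * (24.9494 - 9.1)
= 2/3 * 15.8494
= 10.57

10.57


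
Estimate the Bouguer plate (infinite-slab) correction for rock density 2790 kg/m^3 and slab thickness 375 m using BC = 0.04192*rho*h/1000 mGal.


BC = 0.04192 * rho * h / 1000
= 0.04192 * 2790 * 375 / 1000
= 43.8588 mGal

43.8588


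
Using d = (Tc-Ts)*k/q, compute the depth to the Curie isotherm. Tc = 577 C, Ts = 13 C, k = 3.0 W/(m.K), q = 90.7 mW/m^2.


T_Curie - T_surf = 577 - 13 = 564 C
Convert q to W/m^2: 90.7 mW/m^2 = 0.0907 W/m^2
d = 564 * 3.0 / 0.0907 = 18654.91 m

18654.91


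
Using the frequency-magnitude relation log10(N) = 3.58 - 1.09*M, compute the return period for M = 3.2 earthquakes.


log10(N) = 3.58 - 1.09*3.2 = 0.092
N = 10^0.092 = 1.235947
T = 1/N = 1/1.235947 = 0.8091 years

0.8091


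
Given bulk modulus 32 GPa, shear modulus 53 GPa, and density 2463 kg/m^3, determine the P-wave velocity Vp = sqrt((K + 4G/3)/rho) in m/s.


First compute the effective modulus:
K + 4G/3 = 32e9 + 4*53e9/3 = 102666666666.67 Pa
Then divide by density:
102666666666.67 / 2463 = 41683583.7055 Pa/(kg/m^3)
Take the square root:
Vp = sqrt(41683583.7055) = 6456.28 m/s

6456.28


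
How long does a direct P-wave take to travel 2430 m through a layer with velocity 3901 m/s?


t = x / V
= 2430 / 3901
= 0.6229 s

0.6229


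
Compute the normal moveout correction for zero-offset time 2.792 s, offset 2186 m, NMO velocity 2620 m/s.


x/Vnmo = 2186/2620 = 0.834351
(x/Vnmo)^2 = 0.696142
t0^2 = 7.795264
sqrt(7.795264 + 0.696142) = 2.914002
dt = 2.914002 - 2.792 = 0.122002

0.122002


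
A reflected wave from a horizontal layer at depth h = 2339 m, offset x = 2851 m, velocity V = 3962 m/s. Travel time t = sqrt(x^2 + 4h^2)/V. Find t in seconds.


x^2 + 4h^2 = 2851^2 + 4*2339^2 = 8128201 + 21883684 = 30011885
sqrt(30011885) = 5478.3104
t = 5478.3104 / 3962 = 1.3827 s

1.3827


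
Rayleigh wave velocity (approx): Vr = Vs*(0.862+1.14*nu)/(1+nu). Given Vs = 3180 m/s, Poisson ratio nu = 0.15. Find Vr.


Numerator factor = 0.862 + 1.14*0.15 = 1.033
Denominator = 1 + 0.15 = 1.15
Vr = 3180 * 1.033 / 1.15 = 2856.47 m/s

2856.47


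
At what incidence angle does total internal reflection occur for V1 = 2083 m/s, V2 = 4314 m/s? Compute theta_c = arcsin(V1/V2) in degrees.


V1/V2 = 2083/4314 = 0.482847
theta_c = arcsin(0.482847) = 28.8715 degrees

28.8715


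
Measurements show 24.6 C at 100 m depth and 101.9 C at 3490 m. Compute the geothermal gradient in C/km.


dT = 101.9 - 24.6 = 77.3 C
dz = 3490 - 100 = 3390 m
gradient = dT/dz * 1000 = 77.3/3390 * 1000 = 22.8024 C/km

22.8024


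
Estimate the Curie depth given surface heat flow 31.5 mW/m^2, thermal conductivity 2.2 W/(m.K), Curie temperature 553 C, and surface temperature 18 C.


T_Curie - T_surf = 553 - 18 = 535 C
Convert q to W/m^2: 31.5 mW/m^2 = 0.0315 W/m^2
d = 535 * 2.2 / 0.0315 = 37365.08 m

37365.08


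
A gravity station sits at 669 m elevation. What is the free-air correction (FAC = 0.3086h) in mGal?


FAC = 0.3086 * h
= 0.3086 * 669
= 206.4534 mGal

206.4534


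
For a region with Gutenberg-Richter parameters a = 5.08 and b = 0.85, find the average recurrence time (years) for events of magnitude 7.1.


log10(N) = 5.08 - 0.85*7.1 = -0.955
N = 10^-0.955 = 0.110917
T = 1/N = 1/0.110917 = 9.0157 years

9.0157


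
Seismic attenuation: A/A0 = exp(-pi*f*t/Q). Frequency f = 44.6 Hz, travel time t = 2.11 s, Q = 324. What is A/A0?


pi*f*t/Q = pi*44.6*2.11/324 = 0.912478
A/A0 = exp(-0.912478) = 0.401528

0.401528


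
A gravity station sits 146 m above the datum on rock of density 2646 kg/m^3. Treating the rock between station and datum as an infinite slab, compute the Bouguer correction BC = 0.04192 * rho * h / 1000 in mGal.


BC = 0.04192 * rho * h / 1000
= 0.04192 * 2646 * 146 / 1000
= 16.1944 mGal

16.1944


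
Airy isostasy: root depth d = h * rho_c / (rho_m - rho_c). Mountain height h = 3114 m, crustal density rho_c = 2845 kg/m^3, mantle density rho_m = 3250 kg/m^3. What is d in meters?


rho_m - rho_c = 3250 - 2845 = 405
d = 3114 * 2845 / 405
= 8859330 / 405
= 21874.89 m

21874.89


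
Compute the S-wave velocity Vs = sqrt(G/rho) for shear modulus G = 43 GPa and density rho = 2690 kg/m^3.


Convert G to Pa: G = 43e9 Pa
Compute G/rho = 43e9 / 2690 = 15985130.1115
Vs = sqrt(15985130.1115) = 3998.14 m/s

3998.14


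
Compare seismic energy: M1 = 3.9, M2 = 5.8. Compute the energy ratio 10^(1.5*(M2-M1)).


M2 - M1 = 5.8 - 3.9 = 1.9
1.5 * 1.9 = 2.85
ratio = 10^2.85 = 707.95

707.95


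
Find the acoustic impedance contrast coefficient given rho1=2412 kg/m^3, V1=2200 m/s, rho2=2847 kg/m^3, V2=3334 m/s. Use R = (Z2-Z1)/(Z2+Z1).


Z1 = 2412 * 2200 = 5306400
Z2 = 2847 * 3334 = 9491898
R = (9491898 - 5306400) / (9491898 + 5306400) = 4185498 / 14798298 = 0.2828

0.2828


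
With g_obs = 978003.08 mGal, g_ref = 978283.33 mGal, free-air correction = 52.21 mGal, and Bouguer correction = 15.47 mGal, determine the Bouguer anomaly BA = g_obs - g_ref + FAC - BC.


BA = g_obs - g_ref + FAC - BC
= 978003.08 - 978283.33 + 52.21 - 15.47
= -243.51 mGal

-243.51


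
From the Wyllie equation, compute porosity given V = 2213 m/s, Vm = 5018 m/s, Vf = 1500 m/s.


1/V - 1/Vm = 1/2213 - 1/5018 = 0.00025259
1/Vf - 1/Vm = 1/1500 - 1/5018 = 0.00046738
phi = 0.00025259 / 0.00046738 = 0.5404

0.5404


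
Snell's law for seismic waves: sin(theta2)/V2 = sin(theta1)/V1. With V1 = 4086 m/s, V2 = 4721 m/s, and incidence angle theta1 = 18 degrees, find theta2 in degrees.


sin(theta1) = sin(18 deg) = 0.309017
sin(theta2) = V2/V1 * sin(theta1) = 4721/4086 * 0.309017 = 0.357041
theta2 = arcsin(0.357041) = 20.9186 degrees

20.9186


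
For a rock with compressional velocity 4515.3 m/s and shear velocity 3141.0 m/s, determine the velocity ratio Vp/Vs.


Vp/Vs = 4515.3 / 3141.0
= 1.4375

1.4375


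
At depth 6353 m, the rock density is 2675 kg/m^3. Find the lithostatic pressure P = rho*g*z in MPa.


P = rho * g * z / 1e6
= 2675 * 9.81 * 6353 / 1e6
= 166713837.75 / 1e6
= 166.7138 MPa

166.7138


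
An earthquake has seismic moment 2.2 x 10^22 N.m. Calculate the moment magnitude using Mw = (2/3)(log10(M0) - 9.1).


log10(M0) = log10(2.2 x 10^22) = 22.3424
Mw = 2/3 * (22.3424 - 9.1)
= 2/3 * 13.2424
= 8.83

8.83


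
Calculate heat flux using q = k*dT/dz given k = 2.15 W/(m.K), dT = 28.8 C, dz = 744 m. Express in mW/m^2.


q = k * dT / dz * 1000
= 2.15 * 28.8 / 744 * 1000
= 0.083226 * 1000
= 83.2258 mW/m^2

83.2258


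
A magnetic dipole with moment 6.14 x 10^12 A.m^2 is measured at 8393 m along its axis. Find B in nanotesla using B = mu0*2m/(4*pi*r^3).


m = 6.14 x 10^12 = 6140000000000 A.m^2
2m = 12280000000000 A.m^2
r^3 = 8393^3 = 591223474457
B = (4pi*10^-7) * 12280000000000 / (4*pi * 591223474457) * 1e9
= 15431503.114433 / 7429533295935.78 * 1e9
= 2077.0488 nT

2077.0488


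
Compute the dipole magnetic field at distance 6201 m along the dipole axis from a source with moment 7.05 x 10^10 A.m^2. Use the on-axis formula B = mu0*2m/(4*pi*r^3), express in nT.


m = 7.05 x 10^10 = 70500000000 A.m^2
2m = 141000000000 A.m^2
r^3 = 6201^3 = 238443338601
B = (4pi*10^-7) * 141000000000 / (4*pi * 238443338601) * 1e9
= 177185.825662 / 2996367363385.3 * 1e9
= 59.1335 nT

59.1335


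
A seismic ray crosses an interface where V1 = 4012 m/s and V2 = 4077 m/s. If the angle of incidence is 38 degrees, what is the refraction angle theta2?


sin(theta1) = sin(38 deg) = 0.615661
sin(theta2) = V2/V1 * sin(theta1) = 4077/4012 * 0.615661 = 0.625636
theta2 = arcsin(0.625636) = 38.7289 degrees

38.7289


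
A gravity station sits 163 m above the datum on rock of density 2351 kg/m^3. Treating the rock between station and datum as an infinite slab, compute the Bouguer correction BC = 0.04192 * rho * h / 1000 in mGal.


BC = 0.04192 * rho * h / 1000
= 0.04192 * 2351 * 163 / 1000
= 16.0643 mGal

16.0643


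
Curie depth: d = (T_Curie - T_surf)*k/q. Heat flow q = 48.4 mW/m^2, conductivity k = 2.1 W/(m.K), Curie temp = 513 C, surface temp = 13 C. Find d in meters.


T_Curie - T_surf = 513 - 13 = 500 C
Convert q to W/m^2: 48.4 mW/m^2 = 0.0484 W/m^2
d = 500 * 2.1 / 0.0484 = 21694.21 m

21694.21


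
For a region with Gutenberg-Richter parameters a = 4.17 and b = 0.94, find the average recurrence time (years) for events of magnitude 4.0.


log10(N) = 4.17 - 0.94*4.0 = 0.41
N = 10^0.41 = 2.570396
T = 1/N = 1/2.570396 = 0.389 years

0.389


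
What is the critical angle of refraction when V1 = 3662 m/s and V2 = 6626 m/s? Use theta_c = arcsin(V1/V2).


V1/V2 = 3662/6626 = 0.552671
theta_c = arcsin(0.552671) = 33.5505 degrees

33.5505


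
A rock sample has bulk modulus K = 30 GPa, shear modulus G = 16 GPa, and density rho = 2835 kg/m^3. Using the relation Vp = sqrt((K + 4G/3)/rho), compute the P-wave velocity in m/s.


First compute the effective modulus:
K + 4G/3 = 30e9 + 4*16e9/3 = 51333333333.33 Pa
Then divide by density:
51333333333.33 / 2835 = 18106995.8848 Pa/(kg/m^3)
Take the square root:
Vp = sqrt(18106995.8848) = 4255.23 m/s

4255.23


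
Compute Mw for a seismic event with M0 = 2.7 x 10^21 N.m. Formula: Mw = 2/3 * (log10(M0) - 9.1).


log10(M0) = log10(2.7 x 10^21) = 21.4314
Mw = 2/3 * (21.4314 - 9.1)
= 2/3 * 12.3314
= 8.22

8.22


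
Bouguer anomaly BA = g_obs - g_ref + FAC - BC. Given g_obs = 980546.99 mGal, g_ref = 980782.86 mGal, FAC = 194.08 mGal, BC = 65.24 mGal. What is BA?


BA = g_obs - g_ref + FAC - BC
= 980546.99 - 980782.86 + 194.08 - 65.24
= -107.03 mGal

-107.03


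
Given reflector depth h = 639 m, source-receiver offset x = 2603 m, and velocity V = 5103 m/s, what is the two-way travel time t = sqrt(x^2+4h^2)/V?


x^2 + 4h^2 = 2603^2 + 4*639^2 = 6775609 + 1633284 = 8408893
sqrt(8408893) = 2899.8091
t = 2899.8091 / 5103 = 0.5683 s

0.5683


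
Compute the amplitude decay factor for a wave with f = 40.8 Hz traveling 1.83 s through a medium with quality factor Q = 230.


pi*f*t/Q = pi*40.8*1.83/230 = 1.019843
A/A0 = exp(-1.019843) = 0.360652

0.360652


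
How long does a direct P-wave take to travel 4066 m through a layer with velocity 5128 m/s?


t = x / V
= 4066 / 5128
= 0.7929 s

0.7929


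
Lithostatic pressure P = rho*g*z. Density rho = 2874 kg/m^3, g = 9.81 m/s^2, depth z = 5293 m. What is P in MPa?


P = rho * g * z / 1e6
= 2874 * 9.81 * 5293 / 1e6
= 149230524.42 / 1e6
= 149.2305 MPa

149.2305


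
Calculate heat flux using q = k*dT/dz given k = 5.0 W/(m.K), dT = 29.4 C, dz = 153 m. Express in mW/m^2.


q = k * dT / dz * 1000
= 5.0 * 29.4 / 153 * 1000
= 0.960784 * 1000
= 960.7843 mW/m^2

960.7843


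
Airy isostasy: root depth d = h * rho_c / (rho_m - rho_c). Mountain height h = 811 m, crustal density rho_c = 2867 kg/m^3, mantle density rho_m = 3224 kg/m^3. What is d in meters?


rho_m - rho_c = 3224 - 2867 = 357
d = 811 * 2867 / 357
= 2325137 / 357
= 6512.99 m

6512.99


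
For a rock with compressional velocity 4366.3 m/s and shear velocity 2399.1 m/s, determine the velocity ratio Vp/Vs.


Vp/Vs = 4366.3 / 2399.1
= 1.82

1.82


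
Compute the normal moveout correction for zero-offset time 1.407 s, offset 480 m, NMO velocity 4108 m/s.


x/Vnmo = 480/4108 = 0.116845
(x/Vnmo)^2 = 0.013653
t0^2 = 1.979649
sqrt(1.979649 + 0.013653) = 1.411843
dt = 1.411843 - 1.407 = 0.004843

0.004843


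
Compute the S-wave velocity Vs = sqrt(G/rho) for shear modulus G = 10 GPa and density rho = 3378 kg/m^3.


Convert G to Pa: G = 10e9 Pa
Compute G/rho = 10e9 / 3378 = 2960331.5571
Vs = sqrt(2960331.5571) = 1720.56 m/s

1720.56


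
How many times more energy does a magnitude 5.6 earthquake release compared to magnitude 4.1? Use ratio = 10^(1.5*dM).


M2 - M1 = 5.6 - 4.1 = 1.5
1.5 * 1.5 = 2.25
ratio = 10^2.25 = 177.83

177.83


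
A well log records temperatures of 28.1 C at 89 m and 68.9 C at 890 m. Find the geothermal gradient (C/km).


dT = 68.9 - 28.1 = 40.8 C
dz = 890 - 89 = 801 m
gradient = dT/dz * 1000 = 40.8/801 * 1000 = 50.9363 C/km

50.9363


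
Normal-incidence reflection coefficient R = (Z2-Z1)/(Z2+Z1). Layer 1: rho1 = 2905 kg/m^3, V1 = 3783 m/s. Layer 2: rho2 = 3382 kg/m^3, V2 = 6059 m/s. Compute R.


Z1 = 2905 * 3783 = 10989615
Z2 = 3382 * 6059 = 20491538
R = (20491538 - 10989615) / (20491538 + 10989615) = 9501923 / 31481153 = 0.3018

0.3018


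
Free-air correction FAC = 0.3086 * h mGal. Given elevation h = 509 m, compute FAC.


FAC = 0.3086 * h
= 0.3086 * 509
= 157.0774 mGal

157.0774


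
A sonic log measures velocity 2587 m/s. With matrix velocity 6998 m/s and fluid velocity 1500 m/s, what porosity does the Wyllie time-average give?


1/V - 1/Vm = 1/2587 - 1/6998 = 0.00024365
1/Vf - 1/Vm = 1/1500 - 1/6998 = 0.00052377
phi = 0.00024365 / 0.00052377 = 0.4652

0.4652


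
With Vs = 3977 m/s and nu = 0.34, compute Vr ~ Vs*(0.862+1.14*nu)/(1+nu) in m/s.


Numerator factor = 0.862 + 1.14*0.34 = 1.2496
Denominator = 1 + 0.34 = 1.34
Vr = 3977 * 1.2496 / 1.34 = 3708.7 m/s

3708.7


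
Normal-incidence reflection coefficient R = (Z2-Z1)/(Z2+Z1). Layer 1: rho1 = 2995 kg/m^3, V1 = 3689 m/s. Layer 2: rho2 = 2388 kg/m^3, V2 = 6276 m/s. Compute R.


Z1 = 2995 * 3689 = 11048555
Z2 = 2388 * 6276 = 14987088
R = (14987088 - 11048555) / (14987088 + 11048555) = 3938533 / 26035643 = 0.1513

0.1513


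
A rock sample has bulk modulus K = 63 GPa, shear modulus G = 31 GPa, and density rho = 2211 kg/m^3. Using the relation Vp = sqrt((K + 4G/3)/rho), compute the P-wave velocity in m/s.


First compute the effective modulus:
K + 4G/3 = 63e9 + 4*31e9/3 = 104333333333.33 Pa
Then divide by density:
104333333333.33 / 2211 = 47188300.9196 Pa/(kg/m^3)
Take the square root:
Vp = sqrt(47188300.9196) = 6869.37 m/s

6869.37


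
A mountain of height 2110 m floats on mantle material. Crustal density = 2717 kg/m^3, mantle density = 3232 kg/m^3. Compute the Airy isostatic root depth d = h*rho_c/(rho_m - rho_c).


rho_m - rho_c = 3232 - 2717 = 515
d = 2110 * 2717 / 515
= 5732870 / 515
= 11131.79 m

11131.79


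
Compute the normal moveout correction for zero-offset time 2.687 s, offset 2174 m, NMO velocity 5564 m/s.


x/Vnmo = 2174/5564 = 0.390726
(x/Vnmo)^2 = 0.152667
t0^2 = 7.219969
sqrt(7.219969 + 0.152667) = 2.71526
dt = 2.71526 - 2.687 = 0.02826

0.02826
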